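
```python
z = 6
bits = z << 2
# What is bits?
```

Trace:
`z = 6` → z = 6
`bits = z << 2` → bits = 24
So bits = 24

Answer: 24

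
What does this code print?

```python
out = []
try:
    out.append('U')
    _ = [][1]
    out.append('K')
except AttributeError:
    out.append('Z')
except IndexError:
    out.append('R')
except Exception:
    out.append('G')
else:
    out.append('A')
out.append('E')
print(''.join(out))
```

Execution trace: 'U' (try body) → 'R' (except IndexError) → 'E' (after the try/except). Output: URE

Answer: URE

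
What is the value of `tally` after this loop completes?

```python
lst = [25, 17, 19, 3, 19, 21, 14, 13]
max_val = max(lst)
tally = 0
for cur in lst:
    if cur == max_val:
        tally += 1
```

Count of max value 25 in [25, 17, 19, 3, 19, 21, 14, 13]
`tally` takes the values: 0 → 1

Answer: 1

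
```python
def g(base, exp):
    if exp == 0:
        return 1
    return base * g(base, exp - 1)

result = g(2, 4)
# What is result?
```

g(2, 4) = 2 * 2 * 2 * 2 = 16

Answer: 16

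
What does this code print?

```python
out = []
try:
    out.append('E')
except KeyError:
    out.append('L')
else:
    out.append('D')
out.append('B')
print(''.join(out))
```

Execution trace: 'E' (try body, no exception) → 'D' (else) → 'B' (after the try/except). Output: EDB

Answer: EDB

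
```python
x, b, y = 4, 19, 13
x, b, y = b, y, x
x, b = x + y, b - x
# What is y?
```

Trace:
`x, b, y = 4, 19, 13` → x = 4; b = 19; y = 13
`x, b, y = b, y, x` → x = 19; b = 13; y = 4
`x, b = x + y, b - x` → x = 23; b = -6
So y = 4

Answer: 4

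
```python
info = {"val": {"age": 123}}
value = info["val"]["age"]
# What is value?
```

Trace:
`info = {"val": {"age": 123}}` → info = {'val': {'age': 123}}
`value = info["val"]["age"]` → value = 123
So value = 123

Answer: 123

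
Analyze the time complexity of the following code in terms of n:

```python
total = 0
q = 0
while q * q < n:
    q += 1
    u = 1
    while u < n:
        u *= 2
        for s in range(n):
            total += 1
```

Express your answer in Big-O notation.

Each loop level contributes: √n × log n × n. Multiplying the contributions gives O(n√n log n).

Answer: O(n√n log n)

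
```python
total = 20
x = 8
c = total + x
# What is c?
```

Trace:
`total = 20` → total = 20
`x = 8` → x = 8
`c = total + x` → c = 28
So c = 28

Answer: 28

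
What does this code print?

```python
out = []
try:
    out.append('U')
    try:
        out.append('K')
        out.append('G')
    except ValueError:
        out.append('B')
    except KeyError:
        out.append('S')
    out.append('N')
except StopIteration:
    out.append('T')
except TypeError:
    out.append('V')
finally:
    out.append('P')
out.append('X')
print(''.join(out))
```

Execution trace: 'U' (try body) → 'K' (inner try body) → 'G' (inner try body, no exception) → 'N' (try body, no exception) → 'P' (finally) → 'X' (after the try/except). Output: UKGNPX

Answer: UKGNPX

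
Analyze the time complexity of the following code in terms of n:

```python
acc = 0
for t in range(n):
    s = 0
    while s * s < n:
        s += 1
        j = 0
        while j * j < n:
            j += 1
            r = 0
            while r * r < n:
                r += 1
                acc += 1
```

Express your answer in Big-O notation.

Each loop level contributes: n × √n × √n × √n. Multiplying the contributions gives O(n^2√n).

Answer: O(n^2√n)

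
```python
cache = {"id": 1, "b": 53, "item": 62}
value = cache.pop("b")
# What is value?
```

Trace:
`cache = {"id": 1, "b": 53, "item": 62}` → cache = {'id': 1, 'b': 53, 'item': 62}
`value = cache.pop("b")` → cache = {'id': 1, 'item': 62}; value = 53
So value = 53

Answer: 53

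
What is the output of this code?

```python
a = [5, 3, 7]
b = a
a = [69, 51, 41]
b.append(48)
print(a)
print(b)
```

Key concept: rebinding vs mutation: a is rebound to a new list, b still points at the original.
Step by step:
`a = [5, 3, 7]` → a = [5, 3, 7]
`b = a` → b = [5, 3, 7] (same object as a)
`a = [69, 51, 41]` → a = [69, 51, 41]
`b.append(48)` → b = [5, 3, 7, 48]
`print(a)` → prints [69, 51, 41]
`print(b)` → prints [5, 3, 7, 48]

Answer:
[69, 51, 41]
[5, 3, 7, 48]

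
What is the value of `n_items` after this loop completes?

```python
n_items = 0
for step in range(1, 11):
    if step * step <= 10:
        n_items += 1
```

Count numbers where step² ≤ 10
`n_items` takes the values: 0 → 1 → 2 → 3

Answer: 3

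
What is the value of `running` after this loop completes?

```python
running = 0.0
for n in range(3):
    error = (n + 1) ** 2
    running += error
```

Sum of squared losses 1² + 2² + ... + 3²
`running` takes the values: 0.0 → 1.0 → 5.0 → 14.0

Answer: 14.0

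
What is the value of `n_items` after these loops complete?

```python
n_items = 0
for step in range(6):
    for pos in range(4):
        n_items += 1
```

6 * 4 = 24
`n_items` takes the values: 0 → 1 → 2 → 3 → 4 → 5 → 6 → 7 → 8 → 9 → 10 → 11 → 12 → 13 → 14 → 15 → 16 → 17 → 18 → 19 → 20 → 21 → 22 → 23 → 24

Answer: 24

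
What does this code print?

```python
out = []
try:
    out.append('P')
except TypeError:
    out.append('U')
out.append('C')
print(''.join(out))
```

Execution trace: 'P' (try body, no exception) → 'C' (after the try/except). Output: PC

Answer: PC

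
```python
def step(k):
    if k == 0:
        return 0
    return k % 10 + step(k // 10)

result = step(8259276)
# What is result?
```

Sum of digits of 8259276: 6 + 7 + 2 + 9 + 5 + 2 + 8 = 39

Answer: 39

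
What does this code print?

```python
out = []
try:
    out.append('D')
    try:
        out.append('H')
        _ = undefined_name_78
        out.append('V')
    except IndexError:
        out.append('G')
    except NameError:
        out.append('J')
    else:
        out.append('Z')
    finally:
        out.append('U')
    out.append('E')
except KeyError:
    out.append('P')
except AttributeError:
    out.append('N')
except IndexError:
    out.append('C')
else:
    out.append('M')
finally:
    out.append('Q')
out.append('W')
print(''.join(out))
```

Execution trace: 'D' (try body) → 'H' (inner try body) → 'J' (inner except NameError) → 'U' (inner finally) → 'E' (try body, no exception) → 'M' (else) → 'Q' (finally) → 'W' (after the try/except). Output: DHJUEMQW

Answer: DHJUEMQW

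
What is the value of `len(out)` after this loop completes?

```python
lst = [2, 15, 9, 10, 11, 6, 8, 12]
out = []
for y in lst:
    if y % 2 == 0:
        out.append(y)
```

Count even numbers in [2, 15, 9, 10, 11, 6, 8, 12]
`out` takes the values: [] → [2] → [2, 10] → [2, 10, 6] → [2, 10, 6, 8] → [2, 10, 6, 8, 12]
So `len(out)` = 5

Answer: 5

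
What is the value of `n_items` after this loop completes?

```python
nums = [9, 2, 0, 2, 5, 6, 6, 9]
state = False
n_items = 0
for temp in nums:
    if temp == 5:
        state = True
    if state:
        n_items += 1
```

Count elements after first 5 in [9, 2, 0, 2, 5, 6, 6, 9]
`n_items` takes the values: 0 → 1 → 2 → 3 → 4

Answer: 4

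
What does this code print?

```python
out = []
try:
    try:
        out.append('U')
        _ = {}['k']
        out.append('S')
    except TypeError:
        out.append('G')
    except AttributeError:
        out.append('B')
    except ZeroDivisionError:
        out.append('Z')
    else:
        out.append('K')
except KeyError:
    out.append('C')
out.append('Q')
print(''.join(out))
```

Execution trace: 'U' (try body) → 'C' (outer except KeyError) → 'Q' (after the try/except). Output: UCQ

Answer: UCQ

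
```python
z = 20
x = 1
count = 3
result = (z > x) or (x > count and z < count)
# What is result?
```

Trace:
`z = 20` → z = 20
`x = 1` → x = 1
`count = 3` → count = 3
`result = (z > x) or (x > count and z < count)` → result = True
So result = True

Answer: True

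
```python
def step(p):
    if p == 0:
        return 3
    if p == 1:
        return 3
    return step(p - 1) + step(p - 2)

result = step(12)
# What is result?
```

Build up from base cases: step(0)=3, step(1)=3, step(2)=6, step(3)=9, step(4)=15, step(5)=24, step(6)=39, ..., step(12)=699

Answer: 699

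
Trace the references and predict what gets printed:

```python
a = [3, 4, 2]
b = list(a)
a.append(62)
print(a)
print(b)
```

Key concept: list() constructor creates copy.
Step by step:
`a = [3, 4, 2]` → a = [3, 4, 2]
`b = list(a)` → b = [3, 4, 2]
`a.append(62)` → a = [3, 4, 2, 62]
`print(a)` → prints [3, 4, 2, 62]
`print(b)` → prints [3, 4, 2]

Answer:
[3, 4, 2, 62]
[3, 4, 2]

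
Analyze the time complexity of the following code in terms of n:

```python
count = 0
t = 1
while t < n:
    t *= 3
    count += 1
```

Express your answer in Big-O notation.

Each loop level contributes: log n. Multiplying the contributions gives O(log n).

Answer: O(log n)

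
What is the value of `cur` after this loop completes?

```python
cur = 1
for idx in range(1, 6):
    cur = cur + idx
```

Start at 1, add 1 through 5
`cur` takes the values: 1 → 2 → 4 → 7 → 11 → 16

Answer: 16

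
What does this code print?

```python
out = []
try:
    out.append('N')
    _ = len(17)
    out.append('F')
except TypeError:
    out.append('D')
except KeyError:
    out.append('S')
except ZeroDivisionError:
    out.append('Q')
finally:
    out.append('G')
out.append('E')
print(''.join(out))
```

Execution trace: 'N' (try body) → 'D' (except TypeError) → 'G' (finally) → 'E' (after the try/except). Output: NDGE

Answer: NDGE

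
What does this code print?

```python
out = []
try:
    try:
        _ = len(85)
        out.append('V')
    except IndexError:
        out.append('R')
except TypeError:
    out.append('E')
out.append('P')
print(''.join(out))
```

Execution trace: 'E' (outer except TypeError) → 'P' (after the try/except). Output: EP

Answer: EP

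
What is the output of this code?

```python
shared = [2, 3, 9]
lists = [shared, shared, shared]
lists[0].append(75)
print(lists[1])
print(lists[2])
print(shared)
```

Key concept: list of same reference.
Step by step:
`shared = [2, 3, 9]` → shared = [2, 3, 9]
`lists = [shared, shared, shared]` → lists = [[2, 3, 9], [2, 3, 9], [2, 3, 9]]
`lists[0].append(75)` → shared = [2, 3, 9, 75]; lists = [[2, 3, 9, 75], [2, 3, 9, 75], [2, 3, 9, 75]]
`print(lists[1])` → prints [2, 3, 9, 75]
`print(lists[2])` → prints [2, 3, 9, 75]
`print(shared)` → prints [2, 3, 9, 75]

Answer:
[2, 3, 9, 75]
[2, 3, 9, 75]
[2, 3, 9, 75]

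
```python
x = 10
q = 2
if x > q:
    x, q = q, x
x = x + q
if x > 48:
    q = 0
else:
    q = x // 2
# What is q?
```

Trace:
`x = 10` → x = 10
`q = 2` → q = 2
`if x > q: ...` → x > q is True → x = 2; q = 10
`x = x + q` → x = 12
`if x > 48: ...` → x > 48 is False, take else branch → q = 6
So q = 6

Answer: 6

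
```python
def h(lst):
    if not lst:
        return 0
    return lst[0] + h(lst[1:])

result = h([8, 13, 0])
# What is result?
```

8 + 13 + 0 + 0 = 21

Answer: 21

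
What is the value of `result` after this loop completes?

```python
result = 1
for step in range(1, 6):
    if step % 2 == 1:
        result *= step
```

Product of odd numbers 1 to 5
`result` takes the values: 1 → 3 → 15

Answer: 15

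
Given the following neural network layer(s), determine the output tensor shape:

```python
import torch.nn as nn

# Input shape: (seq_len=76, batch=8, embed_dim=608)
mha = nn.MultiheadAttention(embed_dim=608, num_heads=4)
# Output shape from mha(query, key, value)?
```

Input: (76, 8, 608) -> Output: (76, 8, 608)

Answer: (76, 8, 608)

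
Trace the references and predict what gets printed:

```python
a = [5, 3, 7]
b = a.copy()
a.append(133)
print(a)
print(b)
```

Key concept: list.copy() creates independent copy.
Step by step:
`a = [5, 3, 7]` → a = [5, 3, 7]
`b = a.copy()` → b = [5, 3, 7]
`a.append(133)` → a = [5, 3, 7, 133]
`print(a)` → prints [5, 3, 7, 133]
`print(b)` → prints [5, 3, 7]

Answer:
[5, 3, 7, 133]
[5, 3, 7]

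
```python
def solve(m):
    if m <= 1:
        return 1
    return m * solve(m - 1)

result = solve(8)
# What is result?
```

solve(8) = 8 * 7 * 6 * 5 * 4 * 3 * 2 * 1 = 40320

Answer: 40320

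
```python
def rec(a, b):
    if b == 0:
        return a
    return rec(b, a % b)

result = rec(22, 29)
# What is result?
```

rec(22, 29) -> rec(29, 22) -> rec(22, 7) -> rec(7, 1) -> rec(1, 0) -> 1

Answer: 1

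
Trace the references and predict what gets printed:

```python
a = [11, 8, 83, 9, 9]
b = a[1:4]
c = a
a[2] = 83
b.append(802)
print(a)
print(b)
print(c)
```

Key concept: slice vs alias.
Step by step:
`a = [11, 8, 83, 9, 9]` → a = [11, 8, 83, 9, 9]
`b = a[1:4]` → b = [8, 83, 9]
`c = a` → c = [11, 8, 83, 9, 9] (same object as a)
`a[2] = 83` → a = [11, 8, 83, 9, 9] (same object as c)
`b.append(802)` → b = [8, 83, 9, 802]
`print(a)` → prints [11, 8, 83, 9, 9]
`print(b)` → prints [8, 83, 9, 802]
`print(c)` → prints [11, 8, 83, 9, 9]

Answer:
[11, 8, 83, 9, 9]
[8, 83, 9, 802]
[11, 8, 83, 9, 9]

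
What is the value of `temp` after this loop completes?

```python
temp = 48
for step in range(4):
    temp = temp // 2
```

Halve 4 times: 48 // 2^4 = 3
`temp` takes the values: 48 → 24 → 12 → 6 → 3

Answer: 3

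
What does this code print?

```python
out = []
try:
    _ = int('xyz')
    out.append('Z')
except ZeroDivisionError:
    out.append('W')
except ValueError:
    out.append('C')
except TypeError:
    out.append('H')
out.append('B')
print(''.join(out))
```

Execution trace: 'C' (except ValueError) → 'B' (after the try/except). Output: CB

Answer: CB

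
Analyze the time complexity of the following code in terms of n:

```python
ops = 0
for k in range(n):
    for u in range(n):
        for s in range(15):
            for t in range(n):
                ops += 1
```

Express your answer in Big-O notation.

Each loop level contributes: n × n × 1 × n. Multiplying the contributions gives O(n^3).

Answer: O(n^3)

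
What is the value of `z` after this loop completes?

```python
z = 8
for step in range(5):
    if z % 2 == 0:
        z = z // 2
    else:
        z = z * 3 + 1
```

Collatz-style transformation from 8
`z` takes the values: 8 → 4 → 2 → 1 → 4 → 2

Answer: 2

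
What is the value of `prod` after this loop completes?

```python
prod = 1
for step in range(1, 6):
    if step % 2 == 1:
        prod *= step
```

Product of odd numbers 1 to 5
`prod` takes the values: 1 → 3 → 15

Answer: 15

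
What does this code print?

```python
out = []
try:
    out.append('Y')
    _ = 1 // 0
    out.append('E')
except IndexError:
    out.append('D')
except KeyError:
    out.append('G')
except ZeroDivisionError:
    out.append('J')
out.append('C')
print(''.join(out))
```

Execution trace: 'Y' (try body) → 'J' (except ZeroDivisionError) → 'C' (after the try/except). Output: YJC

Answer: YJC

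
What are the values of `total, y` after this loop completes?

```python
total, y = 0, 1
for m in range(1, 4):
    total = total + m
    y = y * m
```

Sum and factorial of 1 to 3
`total, y` takes the values: (0, 1) → (1, 1) → (3, 1) → (3, 2) → (6, 2) → (6, 6)

Answer: 6, 6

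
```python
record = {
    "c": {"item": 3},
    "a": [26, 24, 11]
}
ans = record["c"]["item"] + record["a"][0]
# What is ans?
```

Trace:
`record = { ...` → record = {'c': {'item': 3}, 'a': [26, 24, 11]}
`ans = record["c"]["item"] + record["a"][0]` → ans = 29
So ans = 29

Answer: 29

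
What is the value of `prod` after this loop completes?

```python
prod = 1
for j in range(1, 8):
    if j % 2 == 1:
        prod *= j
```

Product of odd numbers 1 to 7
`prod` takes the values: 1 → 3 → 15 → 105

Answer: 105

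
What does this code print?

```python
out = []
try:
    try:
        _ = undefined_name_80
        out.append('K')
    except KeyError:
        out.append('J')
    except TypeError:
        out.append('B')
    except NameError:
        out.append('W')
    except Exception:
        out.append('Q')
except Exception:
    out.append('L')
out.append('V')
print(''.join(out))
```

Execution trace: 'W' (inner except NameError) → 'V' (after the try/except). Output: WV

Answer: WV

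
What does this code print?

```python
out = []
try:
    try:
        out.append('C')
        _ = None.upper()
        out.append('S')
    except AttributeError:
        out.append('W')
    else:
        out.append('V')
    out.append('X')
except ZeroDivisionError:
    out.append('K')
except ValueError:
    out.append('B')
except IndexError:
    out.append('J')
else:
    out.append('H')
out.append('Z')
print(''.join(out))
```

Execution trace: 'C' (inner try body) → 'W' (inner except AttributeError) → 'X' (try body, no exception) → 'H' (else) → 'Z' (after the try/except). Output: CWXHZ

Answer: CWXHZ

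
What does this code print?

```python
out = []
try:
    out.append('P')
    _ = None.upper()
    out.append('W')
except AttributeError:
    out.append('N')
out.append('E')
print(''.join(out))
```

Execution trace: 'P' (try body) → 'N' (except AttributeError) → 'E' (after the try/except). Output: PNE

Answer: PNE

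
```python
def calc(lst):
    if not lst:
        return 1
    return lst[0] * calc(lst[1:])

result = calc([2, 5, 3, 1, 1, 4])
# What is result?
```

Product over [2, 5, 3, 1, 1, 4] = 2 * 5 * 3 * 1 * 1 * 4 = 120

Answer: 120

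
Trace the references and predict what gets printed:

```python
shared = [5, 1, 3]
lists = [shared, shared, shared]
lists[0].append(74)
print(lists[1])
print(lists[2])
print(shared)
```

Key concept: list of same reference.
Step by step:
`shared = [5, 1, 3]` → shared = [5, 1, 3]
`lists = [shared, shared, shared]` → lists = [[5, 1, 3], [5, 1, 3], [5, 1, 3]]
`lists[0].append(74)` → shared = [5, 1, 3, 74]; lists = [[5, 1, 3, 74], [5, 1, 3, 74], [5, 1, 3, 74]]
`print(lists[1])` → prints [5, 1, 3, 74]
`print(lists[2])` → prints [5, 1, 3, 74]
`print(shared)` → prints [5, 1, 3, 74]

Answer:
[5, 1, 3, 74]
[5, 1, 3, 74]
[5, 1, 3, 74]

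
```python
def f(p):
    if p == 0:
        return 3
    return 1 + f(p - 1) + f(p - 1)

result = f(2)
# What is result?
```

f(p) = 1 + 2·f(p-1), f(0)=3. Closed form: (3+1)·2^2 - 1 = 15.

Answer: 15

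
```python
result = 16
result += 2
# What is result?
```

Trace:
`result = 16` → result = 16
`result += 2` → result = 18
So result = 18

Answer: 18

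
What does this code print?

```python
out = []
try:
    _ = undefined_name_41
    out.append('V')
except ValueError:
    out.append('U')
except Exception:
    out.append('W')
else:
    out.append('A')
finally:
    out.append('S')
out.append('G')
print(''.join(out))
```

Execution trace: 'W' (except Exception) → 'S' (finally) → 'G' (after the try/except). Output: WSG

Answer: WSG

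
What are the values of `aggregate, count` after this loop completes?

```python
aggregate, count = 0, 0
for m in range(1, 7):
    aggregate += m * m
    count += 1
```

Sum of squares and count
`aggregate, count` takes the values: (0, 0) → (1, 0) → (1, 1) → (5, 1) → (5, 2) → (14, 2) → (14, 3) → (30, 3) → (30, 4) → (55, 4) → (55, 5) → (91, 5) → (91, 6)

Answer: 91, 6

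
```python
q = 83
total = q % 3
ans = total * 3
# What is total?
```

Trace:
`q = 83` → q = 83
`total = q % 3` → total = 2
`ans = total * 3` → ans = 6
So total = 2

Answer: 2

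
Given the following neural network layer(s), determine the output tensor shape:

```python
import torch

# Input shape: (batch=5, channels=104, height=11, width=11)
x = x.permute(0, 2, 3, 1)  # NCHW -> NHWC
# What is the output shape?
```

Input: (5, 104, 11, 11) -> Output: (5, 11, 11, 104)

Answer: (5, 11, 11, 104)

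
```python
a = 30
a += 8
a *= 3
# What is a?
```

Trace:
`a = 30` → a = 30
`a += 8` → a = 38
`a *= 3` → a = 114
So a = 114

Answer: 114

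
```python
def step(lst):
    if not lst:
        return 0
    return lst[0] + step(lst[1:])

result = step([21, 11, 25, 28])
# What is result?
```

21 + 11 + 25 + 28 + 0 = 85

Answer: 85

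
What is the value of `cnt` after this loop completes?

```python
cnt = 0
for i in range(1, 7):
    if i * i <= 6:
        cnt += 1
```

Count numbers where i² ≤ 6
`cnt` takes the values: 0 → 1 → 2

Answer: 2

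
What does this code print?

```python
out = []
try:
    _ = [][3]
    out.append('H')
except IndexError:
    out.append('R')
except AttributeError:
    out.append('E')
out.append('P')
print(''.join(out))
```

Execution trace: 'R' (except IndexError) → 'P' (after the try/except). Output: RP

Answer: RP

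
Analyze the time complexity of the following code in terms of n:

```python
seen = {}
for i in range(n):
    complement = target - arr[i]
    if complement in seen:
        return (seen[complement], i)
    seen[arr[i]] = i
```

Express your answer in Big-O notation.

This is Two sum with hash map. Time complexity: O(n).

Answer: O(n)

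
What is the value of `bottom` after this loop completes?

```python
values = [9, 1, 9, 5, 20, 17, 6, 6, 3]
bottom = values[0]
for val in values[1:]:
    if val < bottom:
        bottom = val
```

Minimum of [9, 1, 9, 5, 20, 17, 6, 6, 3]
`bottom` takes the values: 9 → 1

Answer: 1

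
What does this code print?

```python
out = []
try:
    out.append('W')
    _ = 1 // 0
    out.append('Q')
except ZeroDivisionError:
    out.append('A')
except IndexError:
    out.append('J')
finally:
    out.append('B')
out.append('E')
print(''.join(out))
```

Execution trace: 'W' (try body) → 'A' (except ZeroDivisionError) → 'B' (finally) → 'E' (after the try/except). Output: WABE

Answer: WABE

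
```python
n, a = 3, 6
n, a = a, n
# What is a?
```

Trace:
`n, a = 3, 6` → n = 3; a = 6
`n, a = a, n` → n = 6; a = 3
So a = 3

Answer: 3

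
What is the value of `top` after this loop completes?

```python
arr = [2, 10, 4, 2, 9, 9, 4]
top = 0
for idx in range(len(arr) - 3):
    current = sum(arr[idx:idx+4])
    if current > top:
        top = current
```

Max sum of 4-element window in [2, 10, 4, 2, 9, 9, 4]
`top` takes the values: 0 → 18 → 25

Answer: 25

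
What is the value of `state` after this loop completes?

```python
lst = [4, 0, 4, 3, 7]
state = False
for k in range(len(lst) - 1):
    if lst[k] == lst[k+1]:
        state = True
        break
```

Check consecutive duplicates in [4, 0, 4, 3, 7]
`state` takes the values: False

Answer: False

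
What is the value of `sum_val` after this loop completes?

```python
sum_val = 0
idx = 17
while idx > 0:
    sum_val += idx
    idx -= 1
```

Sum 17 down to 1
`sum_val` takes the values: 0 → 17 → 33 → 48 → 62 → 75 → 87 → 98 → 108 → 117 → 125 → 132 → 138 → 143 → 147 → 150 → 152 → 153

Answer: 153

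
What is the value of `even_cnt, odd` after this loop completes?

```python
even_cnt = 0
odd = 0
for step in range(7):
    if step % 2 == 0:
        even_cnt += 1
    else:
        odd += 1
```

Count evens and odds in range(7)
`even_cnt, odd` takes the values: (0, 0) → (1, 0) → (1, 1) → (2, 1) → (2, 2) → (3, 2) → (3, 3) → (4, 3)

Answer: 4, 3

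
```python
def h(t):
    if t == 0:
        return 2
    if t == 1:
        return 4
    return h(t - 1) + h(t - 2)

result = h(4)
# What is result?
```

Build up from base cases: h(0)=2, h(1)=4, h(2)=6, h(3)=10, h(4)=16

Answer: 16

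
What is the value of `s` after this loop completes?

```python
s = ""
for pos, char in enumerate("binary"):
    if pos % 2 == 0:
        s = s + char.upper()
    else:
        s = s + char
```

Uppercase even positions in 'binary'
`s` takes the values: "" → "B" → "Bi" → "BiN" → "BiNa" → "BiNaR" → "BiNaRy"

Answer: "BiNaRy"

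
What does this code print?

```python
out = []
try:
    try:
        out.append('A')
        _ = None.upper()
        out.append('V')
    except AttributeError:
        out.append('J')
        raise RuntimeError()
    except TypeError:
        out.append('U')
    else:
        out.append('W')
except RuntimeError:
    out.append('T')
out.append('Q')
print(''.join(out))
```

Execution trace: 'A' (inner try body) → 'J' (inner except AttributeError) → 'T' (outer except RuntimeError) → 'Q' (after the try/except). Output: AJTQ

Answer: AJTQ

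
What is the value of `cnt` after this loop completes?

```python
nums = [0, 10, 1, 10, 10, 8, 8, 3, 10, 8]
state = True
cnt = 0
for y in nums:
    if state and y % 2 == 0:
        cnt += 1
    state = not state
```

Count even values at even positions
`cnt` takes the values: 0 → 1 → 2 → 3 → 4

Answer: 4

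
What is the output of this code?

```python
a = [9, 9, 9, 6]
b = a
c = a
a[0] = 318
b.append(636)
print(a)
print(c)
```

Key concept: multiple aliases.
Step by step:
`a = [9, 9, 9, 6]` → a = [9, 9, 9, 6]
`b = a` → b = [9, 9, 9, 6] (same object as a)
`c = a` → c = [9, 9, 9, 6] (same object as a, b)
`a[0] = 318` → a = [318, 9, 9, 6] (same object as b, c); b = [318, 9, 9, 6] (same object as a, c); c = [318, 9, 9, 6] (same object as a, b)
`b.append(636)` → a = [318, 9, 9, 6, 636] (same object as b, c); b = [318, 9, 9, 6, 636] (same object as a, c); c = [318, 9, 9, 6, 636] (same object as a, b)
`print(a)` → prints [318, 9, 9, 6, 636]
`print(c)` → prints [318, 9, 9, 6, 636]

Answer:
[318, 9, 9, 6, 636]
[318, 9, 9, 6, 636]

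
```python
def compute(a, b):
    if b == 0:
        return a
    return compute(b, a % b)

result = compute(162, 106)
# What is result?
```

compute(162, 106) -> compute(106, 56) -> compute(56, 50) -> compute(50, 6) -> compute(6, 2) -> compute(2, 0) -> 2

Answer: 2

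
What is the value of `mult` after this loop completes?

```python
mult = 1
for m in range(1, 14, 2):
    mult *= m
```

Product of 1, 3, 5, ... up to 13
`mult` takes the values: 1 → 3 → 15 → 105 → 945 → 10395 → 135135

Answer: 135135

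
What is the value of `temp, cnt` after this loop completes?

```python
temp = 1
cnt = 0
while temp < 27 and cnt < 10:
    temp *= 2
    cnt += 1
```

Double until >= 27 or 10 iterations
`temp, cnt` takes the values: (1, 0) → (2, 0) → (2, 1) → (4, 1) → (4, 2) → (8, 2) → (8, 3) → (16, 3) → (16, 4) → (32, 4) → (32, 5)

Answer: 32, 5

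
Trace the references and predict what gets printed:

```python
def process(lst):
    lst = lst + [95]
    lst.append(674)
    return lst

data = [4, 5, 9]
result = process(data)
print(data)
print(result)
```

Key concept: rebinding parameter vs mutation.
Step by step:
`data = [4, 5, 9]` → data = [4, 5, 9]
`result = process(data)` → result = [4, 5, 9, 95, 674]
`print(data)` → prints [4, 5, 9]
`print(result)` → prints [4, 5, 9, 95, 674]

Answer:
[4, 5, 9]
[4, 5, 9, 95, 674]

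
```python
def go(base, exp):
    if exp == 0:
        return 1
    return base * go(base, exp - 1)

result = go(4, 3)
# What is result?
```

go(4, 3) = 4 * 4 * 4 = 64

Answer: 64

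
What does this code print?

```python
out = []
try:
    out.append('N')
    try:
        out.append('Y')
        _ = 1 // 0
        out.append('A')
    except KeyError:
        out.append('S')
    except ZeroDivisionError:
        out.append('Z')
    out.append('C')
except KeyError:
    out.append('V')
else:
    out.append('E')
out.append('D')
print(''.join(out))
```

Execution trace: 'N' (try body) → 'Y' (inner try body) → 'Z' (inner except ZeroDivisionError) → 'C' (try body, no exception) → 'E' (else) → 'D' (after the try/except). Output: NYZCED

Answer: NYZCED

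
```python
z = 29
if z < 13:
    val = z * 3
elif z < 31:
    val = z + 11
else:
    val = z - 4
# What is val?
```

Trace:
`z = 29` → z = 29
`if z < 13: ...` → z < 13 is False, z < 31 is True → val = 40
So val = 40

Answer: 40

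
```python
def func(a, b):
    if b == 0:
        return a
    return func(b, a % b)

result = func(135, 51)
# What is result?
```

func(135, 51) -> func(51, 33) -> func(33, 18) -> func(18, 15) -> func(15, 3) -> func(3, 0) -> 3

Answer: 3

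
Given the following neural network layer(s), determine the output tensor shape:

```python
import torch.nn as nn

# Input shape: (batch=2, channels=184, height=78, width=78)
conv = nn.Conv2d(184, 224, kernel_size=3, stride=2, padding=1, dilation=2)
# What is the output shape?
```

Input: (2, 184, 78, 78) -> Output: (2, 224, 38, 38)

Answer: (2, 224, 38, 38)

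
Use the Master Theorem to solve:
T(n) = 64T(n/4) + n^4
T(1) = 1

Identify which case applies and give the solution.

a=64, b=4, f(n)=n^4. log_4(64) = 3. Since c=4 > 3 and the regularity condition holds (64(n/4)^4 = (64/4^4)n^4 with 64/4^4 < 1), Case 3 applies: T(n) = Θ(f(n)) = O(n^4).

Answer: O(n^4) - Case 3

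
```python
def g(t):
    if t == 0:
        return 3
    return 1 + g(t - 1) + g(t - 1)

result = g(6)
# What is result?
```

g(t) = 1 + 2·g(t-1), g(0)=3. Closed form: (3+1)·2^6 - 1 = 255.

Answer: 255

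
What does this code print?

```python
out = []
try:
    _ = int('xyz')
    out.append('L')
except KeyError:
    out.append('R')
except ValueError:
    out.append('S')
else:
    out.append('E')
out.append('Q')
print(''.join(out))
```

Execution trace: 'S' (except ValueError) → 'Q' (after the try/except). Output: SQ

Answer: SQ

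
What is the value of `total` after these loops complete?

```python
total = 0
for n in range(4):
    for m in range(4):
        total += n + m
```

Sum of all n+m for n,m in 4x4
`total` takes the values: 0 → 1 → 3 → 6 → 7 → 9 → 12 → 16 → 18 → 21 → 25 → 30 → 33 → 37 → 42 → 48

Answer: 48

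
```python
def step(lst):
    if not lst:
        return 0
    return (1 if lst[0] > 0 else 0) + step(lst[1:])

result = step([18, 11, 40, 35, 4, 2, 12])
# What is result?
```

Count of positive elements in [18, 11, 40, 35, 4, 2, 12] = 7

Answer: 7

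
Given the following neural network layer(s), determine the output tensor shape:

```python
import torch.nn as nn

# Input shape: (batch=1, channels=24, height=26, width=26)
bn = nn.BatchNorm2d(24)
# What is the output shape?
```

Input: (1, 24, 26, 26) -> Output: (1, 24, 26, 26)

Answer: (1, 24, 26, 26)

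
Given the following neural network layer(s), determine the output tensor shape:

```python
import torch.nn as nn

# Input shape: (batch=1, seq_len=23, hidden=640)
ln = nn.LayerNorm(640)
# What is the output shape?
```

Input: (1, 23, 640) -> Output: (1, 23, 640)

Answer: (1, 23, 640)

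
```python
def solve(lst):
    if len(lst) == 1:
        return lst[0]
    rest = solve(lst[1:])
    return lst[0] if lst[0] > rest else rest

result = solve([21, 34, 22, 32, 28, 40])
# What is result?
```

Recursive max over [21, 34, 22, 32, 28, 40] = 40

Answer: 40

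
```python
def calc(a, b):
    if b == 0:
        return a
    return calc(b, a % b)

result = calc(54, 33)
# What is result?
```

calc(54, 33) -> calc(33, 21) -> calc(21, 12) -> calc(12, 9) -> calc(9, 3) -> calc(3, 0) -> 3

Answer: 3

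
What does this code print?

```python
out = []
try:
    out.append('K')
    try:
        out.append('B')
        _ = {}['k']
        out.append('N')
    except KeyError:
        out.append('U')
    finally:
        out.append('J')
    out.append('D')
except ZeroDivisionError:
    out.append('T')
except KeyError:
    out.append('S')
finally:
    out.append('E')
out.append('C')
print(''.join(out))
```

Execution trace: 'K' (try body) → 'B' (inner try body) → 'U' (inner except KeyError) → 'J' (inner finally) → 'D' (try body, no exception) → 'E' (finally) → 'C' (after the try/except). Output: KBUJDEC

Answer: KBUJDEC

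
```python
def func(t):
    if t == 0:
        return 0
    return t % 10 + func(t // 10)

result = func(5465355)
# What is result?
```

Sum of digits of 5465355: 5 + 5 + 3 + 5 + 6 + 4 + 5 = 33

Answer: 33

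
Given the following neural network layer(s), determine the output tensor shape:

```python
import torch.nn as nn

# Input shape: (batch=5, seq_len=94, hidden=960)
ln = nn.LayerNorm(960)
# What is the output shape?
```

Input: (5, 94, 960) -> Output: (5, 94, 960)

Answer: (5, 94, 960)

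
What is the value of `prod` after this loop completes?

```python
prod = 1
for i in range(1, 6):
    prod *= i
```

5! = 120
`prod` takes the values: 1 → 2 → 6 → 24 → 120

Answer: 120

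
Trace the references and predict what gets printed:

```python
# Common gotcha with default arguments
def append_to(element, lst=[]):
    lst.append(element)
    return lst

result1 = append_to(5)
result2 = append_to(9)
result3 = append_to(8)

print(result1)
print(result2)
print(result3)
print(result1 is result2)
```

Key concept: mutable default argument gotcha.
Step by step:
`result1 = append_to(5)` → result1 = [5]
`result2 = append_to(9)` → result1 = [5, 9] (same object as result2); result2 = [5, 9] (same object as result1)
`result3 = append_to(8)` → result1 = [5, 9, 8] (same object as result2, result3); result2 = [5, 9, 8] (same object as result1, result3); result3 = [5, 9, 8] (same object as result1, result2)
`print(result1)` → prints [5, 9, 8]
`print(result2)` → prints [5, 9, 8]
`print(result3)` → prints [5, 9, 8]
`print(result1 is result2)` → prints True

Answer:
[5, 9, 8]
[5, 9, 8]
[5, 9, 8]
True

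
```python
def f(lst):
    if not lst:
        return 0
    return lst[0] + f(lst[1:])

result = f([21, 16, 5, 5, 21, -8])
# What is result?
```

21 + 16 + 5 + 5 + 21 + (-8) + 0 = 60

Answer: 60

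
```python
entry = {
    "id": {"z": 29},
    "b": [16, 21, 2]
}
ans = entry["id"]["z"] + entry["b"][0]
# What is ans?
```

Trace:
`entry = { ...` → entry = {'id': {'z': 29}, 'b': [16, 21, 2]}
`ans = entry["id"]["z"] + entry["b"][0]` → ans = 45
So ans = 45

Answer: 45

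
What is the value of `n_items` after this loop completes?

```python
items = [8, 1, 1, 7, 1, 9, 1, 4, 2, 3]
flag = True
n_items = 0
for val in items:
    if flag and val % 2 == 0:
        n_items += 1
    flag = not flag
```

Count even values at even positions
`n_items` takes the values: 0 → 1 → 2

Answer: 2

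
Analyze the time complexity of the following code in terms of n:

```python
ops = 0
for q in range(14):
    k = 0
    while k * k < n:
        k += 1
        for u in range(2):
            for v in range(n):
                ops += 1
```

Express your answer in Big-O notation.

Each loop level contributes: 1 × √n × 1 × n. Multiplying the contributions gives O(n√n).

Answer: O(n√n)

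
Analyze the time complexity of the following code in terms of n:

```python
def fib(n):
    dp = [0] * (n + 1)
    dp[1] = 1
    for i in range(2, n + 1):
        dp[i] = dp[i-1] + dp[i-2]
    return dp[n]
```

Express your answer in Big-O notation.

This is Dynamic programming Fibonacci. Time complexity: O(n).

Answer: O(n)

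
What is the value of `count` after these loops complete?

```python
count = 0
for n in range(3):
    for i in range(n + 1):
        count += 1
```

Triangle: 1 + 2 + ... + 3
`count` takes the values: 0 → 1 → 2 → 3 → 4 → 5 → 6

Answer: 6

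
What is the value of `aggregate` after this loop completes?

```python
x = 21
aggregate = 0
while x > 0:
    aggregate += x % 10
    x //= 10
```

Sum digits of 21
`aggregate` takes the values: 0 → 1 → 3

Answer: 3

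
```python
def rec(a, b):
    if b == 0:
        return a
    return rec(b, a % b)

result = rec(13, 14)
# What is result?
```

rec(13, 14) -> rec(14, 13) -> rec(13, 1) -> rec(1, 0) -> 1

Answer: 1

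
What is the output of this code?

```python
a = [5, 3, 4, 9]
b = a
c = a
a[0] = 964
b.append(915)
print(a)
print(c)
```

Key concept: multiple aliases.
Step by step:
`a = [5, 3, 4, 9]` → a = [5, 3, 4, 9]
`b = a` → b = [5, 3, 4, 9] (same object as a)
`c = a` → c = [5, 3, 4, 9] (same object as a, b)
`a[0] = 964` → a = [964, 3, 4, 9] (same object as b, c); b = [964, 3, 4, 9] (same object as a, c); c = [964, 3, 4, 9] (same object as a, b)
`b.append(915)` → a = [964, 3, 4, 9, 915] (same object as b, c); b = [964, 3, 4, 9, 915] (same object as a, c); c = [964, 3, 4, 9, 915] (same object as a, b)
`print(a)` → prints [964, 3, 4, 9, 915]
`print(c)` → prints [964, 3, 4, 9, 915]

Answer:
[964, 3, 4, 9, 915]
[964, 3, 4, 9, 915]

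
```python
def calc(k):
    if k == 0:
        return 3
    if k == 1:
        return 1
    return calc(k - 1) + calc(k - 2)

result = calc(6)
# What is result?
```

Build up from base cases: calc(0)=3, calc(1)=1, calc(2)=4, calc(3)=5, calc(4)=9, calc(5)=14, calc(6)=23

Answer: 23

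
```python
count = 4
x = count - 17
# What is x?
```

Trace:
`count = 4` → count = 4
`x = count - 17` → x = -13
So x = -13

Answer: -13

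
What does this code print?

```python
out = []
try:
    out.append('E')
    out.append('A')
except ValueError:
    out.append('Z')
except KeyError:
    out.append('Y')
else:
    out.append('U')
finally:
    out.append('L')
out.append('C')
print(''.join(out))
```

Execution trace: 'E' (try body) → 'A' (try body, no exception) → 'U' (else) → 'L' (finally) → 'C' (after the try/except). Output: EAULC

Answer: EAULC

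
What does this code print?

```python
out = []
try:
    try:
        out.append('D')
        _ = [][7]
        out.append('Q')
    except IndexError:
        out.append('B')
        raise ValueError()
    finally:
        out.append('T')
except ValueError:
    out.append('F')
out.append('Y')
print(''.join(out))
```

Execution trace: 'D' (inner try body) → 'B' (inner except IndexError) → 'T' (inner finally) → 'F' (outer except ValueError) → 'Y' (after the try/except). Output: DBTFY

Answer: DBTFY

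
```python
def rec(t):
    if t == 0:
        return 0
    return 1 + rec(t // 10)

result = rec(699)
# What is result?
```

Count of digits of 699: 3

Answer: 3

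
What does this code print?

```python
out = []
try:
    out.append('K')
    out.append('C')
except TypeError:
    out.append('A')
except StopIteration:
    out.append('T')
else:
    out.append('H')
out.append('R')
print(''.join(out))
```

Execution trace: 'K' (try body) → 'C' (try body, no exception) → 'H' (else) → 'R' (after the try/except). Output: KCHR

Answer: KCHR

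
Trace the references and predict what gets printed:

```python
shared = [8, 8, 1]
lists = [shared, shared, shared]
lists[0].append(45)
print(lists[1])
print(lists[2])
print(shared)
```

Key concept: list of same reference.
Step by step:
`shared = [8, 8, 1]` → shared = [8, 8, 1]
`lists = [shared, shared, shared]` → lists = [[8, 8, 1], [8, 8, 1], [8, 8, 1]]
`lists[0].append(45)` → shared = [8, 8, 1, 45]; lists = [[8, 8, 1, 45], [8, 8, 1, 45], [8, 8, 1, 45]]
`print(lists[1])` → prints [8, 8, 1, 45]
`print(lists[2])` → prints [8, 8, 1, 45]
`print(shared)` → prints [8, 8, 1, 45]

Answer:
[8, 8, 1, 45]
[8, 8, 1, 45]
[8, 8, 1, 45]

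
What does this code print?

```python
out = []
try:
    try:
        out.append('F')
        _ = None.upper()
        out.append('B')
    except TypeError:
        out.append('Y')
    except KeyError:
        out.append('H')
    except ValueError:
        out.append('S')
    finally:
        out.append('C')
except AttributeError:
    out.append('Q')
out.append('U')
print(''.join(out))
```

Execution trace: 'F' (try body) → 'C' (finally) → 'Q' (outer except AttributeError) → 'U' (after the try/except). Output: FCQU

Answer: FCQU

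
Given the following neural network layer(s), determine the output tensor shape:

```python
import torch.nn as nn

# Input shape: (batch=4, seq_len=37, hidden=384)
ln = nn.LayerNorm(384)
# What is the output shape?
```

Input: (4, 37, 384) -> Output: (4, 37, 384)

Answer: (4, 37, 384)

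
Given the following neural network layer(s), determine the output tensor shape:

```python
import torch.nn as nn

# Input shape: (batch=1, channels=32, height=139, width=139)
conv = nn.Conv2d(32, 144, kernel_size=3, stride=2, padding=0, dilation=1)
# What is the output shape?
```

Input: (1, 32, 139, 139) -> Output: (1, 144, 69, 69)

Answer: (1, 144, 69, 69)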